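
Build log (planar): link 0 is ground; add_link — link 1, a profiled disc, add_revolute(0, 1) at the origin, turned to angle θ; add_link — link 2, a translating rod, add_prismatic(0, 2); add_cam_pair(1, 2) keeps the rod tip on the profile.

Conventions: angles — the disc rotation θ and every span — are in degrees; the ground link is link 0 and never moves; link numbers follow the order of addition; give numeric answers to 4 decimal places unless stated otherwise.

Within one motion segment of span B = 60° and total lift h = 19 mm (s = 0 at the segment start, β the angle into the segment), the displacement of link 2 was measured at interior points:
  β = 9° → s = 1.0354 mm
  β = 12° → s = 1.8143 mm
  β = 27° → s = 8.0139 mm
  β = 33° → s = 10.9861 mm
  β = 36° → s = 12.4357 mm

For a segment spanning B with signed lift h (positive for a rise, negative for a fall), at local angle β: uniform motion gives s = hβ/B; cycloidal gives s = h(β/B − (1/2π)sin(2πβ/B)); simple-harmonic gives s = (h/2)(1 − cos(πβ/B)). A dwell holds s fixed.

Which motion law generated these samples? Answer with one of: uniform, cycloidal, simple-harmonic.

candidates at β/B = r: uniform s = h·r (linear in β); cycloidal s = h·(r − sin(2πr)/(2π)); simple-harmonic s = (h/2)(1 − cos(πr))
β=9°: printed 1.0354 | uniform 2.8500, cycloidal 0.4036, simple-harmonic 1.0354
β=12°: printed 1.8143 | uniform 3.8000, cycloidal 0.9241, simple-harmonic 1.8143
β=27°: printed 8.0139 | uniform 8.5500, cycloidal 7.6155, simple-harmonic 8.0139
β=33°: printed 10.9861 | uniform 10.4500, cycloidal 11.3845, simple-harmonic 10.9861
β=36°: printed 12.4357 | uniform 11.4000, cycloidal 13.1774, simple-harmonic 12.4357
only one law matches every sample → simple-harmonic

simple-harmonic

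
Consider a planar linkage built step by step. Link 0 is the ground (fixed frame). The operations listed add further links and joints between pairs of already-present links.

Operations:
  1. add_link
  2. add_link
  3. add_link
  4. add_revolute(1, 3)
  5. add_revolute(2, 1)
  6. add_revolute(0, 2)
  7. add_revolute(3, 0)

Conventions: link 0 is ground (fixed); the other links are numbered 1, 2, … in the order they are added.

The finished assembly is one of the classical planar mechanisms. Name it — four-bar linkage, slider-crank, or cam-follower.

links: 4 (incl. ground); joints: 4 revolute, 0 prismatic, 0 higher (cam) pair, forming one closed loop
4 links in a single 4R loop → four-bar linkage

four-bar linkage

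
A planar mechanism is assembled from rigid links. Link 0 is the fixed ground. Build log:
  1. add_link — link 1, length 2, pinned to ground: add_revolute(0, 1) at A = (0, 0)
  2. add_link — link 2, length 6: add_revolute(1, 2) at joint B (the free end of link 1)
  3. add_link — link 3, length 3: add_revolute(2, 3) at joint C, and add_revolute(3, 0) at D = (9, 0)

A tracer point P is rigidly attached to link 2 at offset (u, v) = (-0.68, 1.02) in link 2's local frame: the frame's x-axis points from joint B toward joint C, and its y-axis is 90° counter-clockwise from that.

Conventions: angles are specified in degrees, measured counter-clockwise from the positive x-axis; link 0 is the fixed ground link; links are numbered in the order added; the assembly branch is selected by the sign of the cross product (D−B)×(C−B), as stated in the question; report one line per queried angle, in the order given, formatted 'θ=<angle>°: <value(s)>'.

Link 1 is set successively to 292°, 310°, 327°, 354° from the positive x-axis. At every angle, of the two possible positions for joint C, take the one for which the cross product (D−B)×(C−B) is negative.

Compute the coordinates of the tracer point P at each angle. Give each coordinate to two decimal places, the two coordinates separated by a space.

A=(0,0), D=(9.00,0)
θ=292°: B = A + 2.00·(cos292°, sin292°) = (0.7492, -1.8544)
θ=292°: |BD| = 8.4566
θ=292°: circle(B,6.00) ∩ circle(D,3.00): a=5.8247, h=1.4398
θ=292°:   candidates: C₊=(6.1164,0.8276) cross=12.176; C₋=(6.7479,-1.9819) cross=-12.176
θ=292°:   branch - wants cross < 0 → take C=(6.7479,-1.9819) (cross=-12.176)
θ=292°: ex = (C−B)/|BC| = (0.9998,-0.0213); ey = (0.0213,0.9998)
θ=292°: P = B + -0.68·ex + 1.02·ey = (0.0910,-0.8201)
θ=310°: B = A + 2.00·(cos310°, sin310°) = (1.2856, -1.5321)
θ=310°: |BD| = 7.8651
θ=310°: circle(B,6.00) ∩ circle(D,3.00): a=5.6490, h=2.0221
θ=310°:   candidates: C₊=(6.4325,1.5517) cross=15.904; C₋=(7.2203,-2.4151) cross=-15.904
θ=310°:   branch - wants cross < 0 → take C=(7.2203,-2.4151) (cross=-15.904)
θ=310°: ex = (C−B)/|BC| = (0.9891,-0.1472); ey = (0.1472,0.9891)
θ=310°: P = B + -0.68·ex + 1.02·ey = (0.7631,-0.4231)
θ=327°: B = A + 2.00·(cos327°, sin327°) = (1.6773, -1.0893)
θ=327°: |BD| = 7.4032
θ=327°: circle(B,6.00) ∩ circle(D,3.00): a=5.5251, h=2.3394
θ=327°:   candidates: C₊=(6.7981,2.0376) cross=17.319; C₋=(7.4866,-2.5903) cross=-17.319
θ=327°:   branch - wants cross < 0 → take C=(7.4866,-2.5903) (cross=-17.319)
θ=327°: ex = (C−B)/|BC| = (0.9682,-0.2502); ey = (0.2502,0.9682)
θ=327°: P = B + -0.68·ex + 1.02·ey = (1.2741,0.0684)
θ=354°: B = A + 2.00·(cos354°, sin354°) = (1.9890, -0.2091)
θ=354°: |BD| = 7.0141
θ=354°: circle(B,6.00) ∩ circle(D,3.00): a=5.4317, h=2.5488
θ=354°:   candidates: C₊=(7.3424,2.5005) cross=17.877; C₋=(7.4943,-2.5948) cross=-17.877
θ=354°:   branch - wants cross < 0 → take C=(7.4943,-2.5948) (cross=-17.877)
θ=354°: ex = (C−B)/|BC| = (0.9175,-0.3976); ey = (0.3976,0.9175)
θ=354°: P = B + -0.68·ex + 1.02·ey = (1.7707,0.9972)

θ=292°: 0.09 -0.82
θ=310°: 0.76 -0.42
θ=327°: 1.27 0.07
θ=354°: 1.77 1.00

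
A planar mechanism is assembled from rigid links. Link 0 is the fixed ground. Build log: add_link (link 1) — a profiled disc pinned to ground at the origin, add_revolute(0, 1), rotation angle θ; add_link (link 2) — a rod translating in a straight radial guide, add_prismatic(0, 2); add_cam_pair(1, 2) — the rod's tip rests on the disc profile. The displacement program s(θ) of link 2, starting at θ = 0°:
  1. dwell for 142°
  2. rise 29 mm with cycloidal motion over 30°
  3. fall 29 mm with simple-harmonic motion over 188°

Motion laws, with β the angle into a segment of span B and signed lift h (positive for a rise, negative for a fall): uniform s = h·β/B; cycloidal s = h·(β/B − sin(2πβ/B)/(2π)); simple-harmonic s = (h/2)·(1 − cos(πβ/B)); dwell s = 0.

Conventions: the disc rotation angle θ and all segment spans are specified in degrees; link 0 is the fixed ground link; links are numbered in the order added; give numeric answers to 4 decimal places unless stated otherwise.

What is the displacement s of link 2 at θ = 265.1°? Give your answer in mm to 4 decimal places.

seg 1 [0°–142°] dwell: s stays 0.0000
seg 2 [142°–172°] cycloidal, h=29: full span → s += 29 → s = 29.0000
seg 3 [172°–360°] simple-harmonic, h=-29: θ=265.1° here. β=93.1, B=188. -29/2·(1 − cos(π·0.4952)) = -14.2819 → s = 14.7181

14.7181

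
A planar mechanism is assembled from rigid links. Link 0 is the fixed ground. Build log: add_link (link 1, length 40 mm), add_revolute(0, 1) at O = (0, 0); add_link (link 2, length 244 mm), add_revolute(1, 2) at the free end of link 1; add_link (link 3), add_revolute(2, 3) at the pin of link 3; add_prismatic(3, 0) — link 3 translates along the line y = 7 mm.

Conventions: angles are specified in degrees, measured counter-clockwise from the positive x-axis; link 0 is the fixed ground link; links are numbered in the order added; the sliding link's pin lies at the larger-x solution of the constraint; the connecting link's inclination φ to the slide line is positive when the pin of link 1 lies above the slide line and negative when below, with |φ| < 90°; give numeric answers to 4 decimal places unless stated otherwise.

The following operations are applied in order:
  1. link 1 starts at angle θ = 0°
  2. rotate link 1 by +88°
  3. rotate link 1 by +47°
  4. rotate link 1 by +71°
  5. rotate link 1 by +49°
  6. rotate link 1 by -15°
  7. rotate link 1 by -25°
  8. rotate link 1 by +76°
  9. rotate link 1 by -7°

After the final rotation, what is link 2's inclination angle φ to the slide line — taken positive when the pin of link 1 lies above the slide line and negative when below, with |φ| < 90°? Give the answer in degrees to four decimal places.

geometry: r = 40 mm, L = 244 mm, e = 7 mm; θ starts at 0°
rotate link 1 by +88°: θ ← 0° +88° = 88°
rotate link 1 by +47°: θ ← 88° +47° = 135°
rotate link 1 by +71°: θ ← 135° +71° = 206°
rotate link 1 by +49°: θ ← 206° +49° = 255°
rotate link 1 by -15°: θ ← 255° -15° = 240°
rotate link 1 by -25°: θ ← 240° -25° = 215°
rotate link 1 by +76°: θ ← 215° +76° = 291°
rotate link 1 by -7°: θ ← 291° -7° = 284°
h = r sin θ − e = -38.811829 − 7 = -45.811829
sin φ = h / L = -45.811829 / 244 = -0.18775340
φ = arcsin(-0.18775340) = -10.821704°

-10.8217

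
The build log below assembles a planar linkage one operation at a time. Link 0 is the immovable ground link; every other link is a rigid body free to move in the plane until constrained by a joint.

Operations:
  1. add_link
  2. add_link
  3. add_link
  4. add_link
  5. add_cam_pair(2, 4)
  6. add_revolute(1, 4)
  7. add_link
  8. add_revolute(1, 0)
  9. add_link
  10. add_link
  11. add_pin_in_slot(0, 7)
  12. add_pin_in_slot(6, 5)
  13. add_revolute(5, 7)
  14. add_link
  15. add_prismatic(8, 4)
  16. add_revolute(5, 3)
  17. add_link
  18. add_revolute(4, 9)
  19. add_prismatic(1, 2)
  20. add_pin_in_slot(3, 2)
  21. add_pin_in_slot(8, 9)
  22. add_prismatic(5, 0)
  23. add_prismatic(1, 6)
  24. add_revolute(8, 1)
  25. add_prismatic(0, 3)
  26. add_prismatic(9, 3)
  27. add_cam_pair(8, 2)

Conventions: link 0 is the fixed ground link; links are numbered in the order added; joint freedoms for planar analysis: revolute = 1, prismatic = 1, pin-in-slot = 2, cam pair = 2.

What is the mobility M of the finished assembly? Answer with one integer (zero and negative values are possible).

ground; <1,0,0>
#1 <2,0,0>
#2 <3,0,0>
#3 <4,0,0>
#4 <5,0,0>
C:2↔4 J2 <5,0,1>
R:1↔4 J1 <5,1,1>
#5 <6,1,1>
R:1↔0 J1 <6,2,1>
#6 <7,2,1>
#7 <8,2,1>
PS:0↔7 J2 <8,2,2>
PS:6↔5 J2 <8,2,3>
R:5↔7 J1 <8,3,3>
#8 <9,3,3>
P:8↔4 J1 <9,4,3>
R:5↔3 J1 <9,5,3>
#9 <10,5,3>
R:4↔9 J1 <10,6,3>
P:1↔2 J1 <10,7,3>
PS:3↔2 J2 <10,7,4>
PS:8↔9 J2 <10,7,5>
P:5↔0 J1 <10,8,5>
P:1↔6 J1 <10,9,5>
R:8↔1 J1 <10,10,5>
P:0↔3 J1 <10,11,5>
P:9↔3 J1 <10,12,5>
C:8↔2 J2 <10,12,6>
3×9 − 2×12 − 1×6 = -3

M = -3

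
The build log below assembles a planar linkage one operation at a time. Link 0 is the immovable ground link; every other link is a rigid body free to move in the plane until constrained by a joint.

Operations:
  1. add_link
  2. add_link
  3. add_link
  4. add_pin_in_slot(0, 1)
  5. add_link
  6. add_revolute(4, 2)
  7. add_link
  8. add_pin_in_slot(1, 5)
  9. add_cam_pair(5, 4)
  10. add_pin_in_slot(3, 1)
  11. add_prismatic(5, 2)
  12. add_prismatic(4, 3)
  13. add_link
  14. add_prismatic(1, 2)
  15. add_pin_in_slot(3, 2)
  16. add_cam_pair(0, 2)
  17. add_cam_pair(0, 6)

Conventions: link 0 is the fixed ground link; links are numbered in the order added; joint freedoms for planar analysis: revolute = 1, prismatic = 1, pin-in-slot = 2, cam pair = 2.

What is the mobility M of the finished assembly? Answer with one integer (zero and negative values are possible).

(L,J1,J2)=(1,0,0); link0 fixed
link1: (2,0,0)
link2: (3,0,0)
link3: (4,0,0)
PS 0-1 [J2]: (4,0,1)
link4: (5,0,1)
R 4-2 [J1]: (5,1,1)
link5: (6,1,1)
PS 1-5 [J2]: (6,1,2)
C 5-4 [J2]: (6,1,3)
PS 3-1 [J2]: (6,1,4)
P 5-2 [J1]: (6,2,4)
P 4-3 [J1]: (6,3,4)
link6: (7,3,4)
P 1-2 [J1]: (7,4,4)
PS 3-2 [J2]: (7,4,5)
C 0-2 [J2]: (7,4,6)
C 0-6 [J2]: (7,4,7)
Grübler: 3·6 − 2·4 − 7 = 3

M = 3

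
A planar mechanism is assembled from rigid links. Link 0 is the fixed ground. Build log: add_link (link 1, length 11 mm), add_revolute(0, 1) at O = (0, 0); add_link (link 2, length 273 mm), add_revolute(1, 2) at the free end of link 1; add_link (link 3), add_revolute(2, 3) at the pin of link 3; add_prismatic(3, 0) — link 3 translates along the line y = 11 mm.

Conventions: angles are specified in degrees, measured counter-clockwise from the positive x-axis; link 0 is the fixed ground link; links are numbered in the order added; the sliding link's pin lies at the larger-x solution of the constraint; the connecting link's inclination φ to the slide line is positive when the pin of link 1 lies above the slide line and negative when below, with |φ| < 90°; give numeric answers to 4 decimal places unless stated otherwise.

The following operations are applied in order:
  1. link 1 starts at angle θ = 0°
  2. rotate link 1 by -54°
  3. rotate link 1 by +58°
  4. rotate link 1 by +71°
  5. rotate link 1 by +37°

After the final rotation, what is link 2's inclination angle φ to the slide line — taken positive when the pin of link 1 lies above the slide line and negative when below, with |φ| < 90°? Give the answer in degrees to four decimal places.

geometry: r = 11 mm, L = 273 mm, e = 11 mm; θ starts at 0°
rotate link 1 by -54°: θ ← 0° -54° = -54°
rotate link 1 by +58°: θ ← -54° +58° = 4°
rotate link 1 by +71°: θ ← 4° +71° = 75°
rotate link 1 by +37°: θ ← 75° +37° = 112°
h = r sin θ − e = 10.199022 − 11 = -0.800978
sin φ = h / L = -0.800978 / 273 = -0.00293398
φ = arcsin(-0.00293398) = -0.168105°

-0.1681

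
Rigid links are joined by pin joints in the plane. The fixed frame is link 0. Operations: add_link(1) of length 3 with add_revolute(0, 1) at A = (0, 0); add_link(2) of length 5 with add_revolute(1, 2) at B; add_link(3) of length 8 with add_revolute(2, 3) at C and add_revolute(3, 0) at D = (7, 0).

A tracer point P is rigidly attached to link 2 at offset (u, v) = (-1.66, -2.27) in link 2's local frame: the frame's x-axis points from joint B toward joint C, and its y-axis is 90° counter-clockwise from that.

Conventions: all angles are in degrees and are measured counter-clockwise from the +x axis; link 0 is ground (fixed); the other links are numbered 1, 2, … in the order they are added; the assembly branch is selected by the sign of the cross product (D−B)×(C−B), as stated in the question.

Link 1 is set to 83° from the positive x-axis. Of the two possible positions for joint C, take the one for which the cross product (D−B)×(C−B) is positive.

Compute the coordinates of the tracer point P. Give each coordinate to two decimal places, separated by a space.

A=(0,0), D=(7.00,0)
B = A + 3.00·(cos83°, sin83°) = (0.3656, 2.9776)
|BD| = 7.2720
circle(B,5.00) ∩ circle(D,8.00): a=0.9545, h=4.9081
  candidates: C₊=(3.2461,7.0646) cross=35.691; C₋=(-0.7733,-1.8909) cross=-35.691
  branch + wants cross > 0 → take C=(3.2461,7.0646) (cross=35.691)
ex = (C−B)/|BC| = (0.5761,0.8174); ey = (-0.8174,0.5761)
P = B + -1.66·ex + -2.27·ey = (1.2648,0.3131)

1.26 0.31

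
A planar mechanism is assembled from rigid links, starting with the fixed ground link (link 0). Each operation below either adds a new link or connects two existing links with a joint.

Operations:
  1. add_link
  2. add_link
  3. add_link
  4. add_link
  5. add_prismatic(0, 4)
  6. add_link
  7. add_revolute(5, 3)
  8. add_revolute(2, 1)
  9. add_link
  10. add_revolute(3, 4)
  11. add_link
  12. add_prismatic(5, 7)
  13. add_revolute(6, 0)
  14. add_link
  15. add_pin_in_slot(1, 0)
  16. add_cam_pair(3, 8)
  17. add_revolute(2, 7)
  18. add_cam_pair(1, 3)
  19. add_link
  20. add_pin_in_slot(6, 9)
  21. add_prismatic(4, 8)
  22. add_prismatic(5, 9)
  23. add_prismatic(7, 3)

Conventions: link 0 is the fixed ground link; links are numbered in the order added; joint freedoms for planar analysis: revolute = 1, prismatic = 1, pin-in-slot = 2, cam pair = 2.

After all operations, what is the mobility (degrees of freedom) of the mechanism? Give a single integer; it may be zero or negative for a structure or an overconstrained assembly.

(L,J1,J2)=(1,0,0); link0 fixed
link1: (2,0,0)
link2: (3,0,0)
link3: (4,0,0)
link4: (5,0,0)
P 0-4 [J1]: (5,1,0)
link5: (6,1,0)
R 5-3 [J1]: (6,2,0)
R 2-1 [J1]: (6,3,0)
link6: (7,3,0)
R 3-4 [J1]: (7,4,0)
link7: (8,4,0)
P 5-7 [J1]: (8,5,0)
R 6-0 [J1]: (8,6,0)
link8: (9,6,0)
PS 1-0 [J2]: (9,6,1)
C 3-8 [J2]: (9,6,2)
R 2-7 [J1]: (9,7,2)
C 1-3 [J2]: (9,7,3)
link9: (10,7,3)
PS 6-9 [J2]: (10,7,4)
P 4-8 [J1]: (10,8,4)
P 5-9 [J1]: (10,9,4)
P 7-3 [J1]: (10,10,4)
Grübler: 3·9 − 2·10 − 4 = 3

M = 3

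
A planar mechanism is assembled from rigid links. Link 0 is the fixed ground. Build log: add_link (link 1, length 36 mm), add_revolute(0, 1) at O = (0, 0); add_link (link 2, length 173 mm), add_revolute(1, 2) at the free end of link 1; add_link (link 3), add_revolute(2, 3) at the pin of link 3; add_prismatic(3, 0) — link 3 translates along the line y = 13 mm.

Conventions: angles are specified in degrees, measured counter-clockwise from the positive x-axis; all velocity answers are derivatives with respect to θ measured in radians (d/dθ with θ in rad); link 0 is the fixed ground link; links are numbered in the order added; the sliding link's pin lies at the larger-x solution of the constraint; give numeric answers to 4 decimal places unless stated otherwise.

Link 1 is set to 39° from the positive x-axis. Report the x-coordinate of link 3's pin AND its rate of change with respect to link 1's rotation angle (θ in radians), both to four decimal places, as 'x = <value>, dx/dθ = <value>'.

geometry: r = 36 mm, L = 173 mm, e = 13 mm
crank pin P = (r cos θ, r sin θ) = (27.977255, 22.655534)
h = r sin θ − e = 22.655534 − 13 = 9.655534
x = r cos θ + √(L² − h²) = 27.977255 + 172.730341 = 200.707595
dx/dθ = −r sin θ − h·r cos θ/√(L² − h²) (θ in radians; h = 9.655534) = -24.219448

x = 200.7076, dx/dθ = -24.2194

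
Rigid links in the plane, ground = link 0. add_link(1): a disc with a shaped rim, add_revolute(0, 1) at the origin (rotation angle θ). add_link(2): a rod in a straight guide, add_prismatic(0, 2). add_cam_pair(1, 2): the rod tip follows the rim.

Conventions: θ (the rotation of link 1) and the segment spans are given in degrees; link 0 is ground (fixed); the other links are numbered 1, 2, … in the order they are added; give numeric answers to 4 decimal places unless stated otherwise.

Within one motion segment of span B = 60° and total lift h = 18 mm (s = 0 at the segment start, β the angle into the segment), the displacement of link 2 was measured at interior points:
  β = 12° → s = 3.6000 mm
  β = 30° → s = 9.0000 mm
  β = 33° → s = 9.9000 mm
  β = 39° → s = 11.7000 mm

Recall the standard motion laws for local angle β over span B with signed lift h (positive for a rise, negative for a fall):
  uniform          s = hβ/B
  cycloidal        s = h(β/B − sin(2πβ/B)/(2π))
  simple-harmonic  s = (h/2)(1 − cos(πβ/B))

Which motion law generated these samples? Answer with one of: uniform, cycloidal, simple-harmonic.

candidates at β/B = r: uniform s = h·r (linear in β); cycloidal s = h·(r − sin(2πr)/(2π)); simple-harmonic s = (h/2)(1 − cos(πr))
β=12°: printed 3.6000 | uniform 3.6000, cycloidal 0.8754, simple-harmonic 1.7188
β=30°: printed 9.0000 | uniform 9.0000, cycloidal 9.0000, simple-harmonic 9.0000
β=33°: printed 9.9000 | uniform 9.9000, cycloidal 10.7853, simple-harmonic 10.4079
β=39°: printed 11.7000 | uniform 11.7000, cycloidal 14.0177, simple-harmonic 13.0859
only one law matches every sample → uniform

uniform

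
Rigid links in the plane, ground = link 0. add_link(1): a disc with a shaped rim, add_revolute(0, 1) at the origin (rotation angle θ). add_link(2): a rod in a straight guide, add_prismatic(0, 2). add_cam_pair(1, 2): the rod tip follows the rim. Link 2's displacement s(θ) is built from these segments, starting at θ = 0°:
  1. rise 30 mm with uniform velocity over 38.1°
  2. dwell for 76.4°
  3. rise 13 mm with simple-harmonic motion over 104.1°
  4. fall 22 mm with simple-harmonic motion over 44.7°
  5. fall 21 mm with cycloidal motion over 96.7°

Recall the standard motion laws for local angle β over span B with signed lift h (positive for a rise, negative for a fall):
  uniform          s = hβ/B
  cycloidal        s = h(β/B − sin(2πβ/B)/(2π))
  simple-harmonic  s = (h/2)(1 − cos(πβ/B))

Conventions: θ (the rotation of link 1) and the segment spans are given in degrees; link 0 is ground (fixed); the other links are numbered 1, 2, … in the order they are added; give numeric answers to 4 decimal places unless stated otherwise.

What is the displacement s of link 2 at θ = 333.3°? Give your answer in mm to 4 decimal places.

segment 1 (0° to 38.1°, uniform, h = 30) is passed completely: s = 0.0000 + (30) = 30.0000
segment 2 (38.1° to 114.5°, dwell): s unchanged at 30.0000
segment 3 (114.5° to 218.6°, simple-harmonic, h = 13) is passed completely: s = 30.0000 + (13) = 43.0000
segment 4 (218.6° to 263.3°, simple-harmonic, h = -22) is passed completely: s = 43.0000 + (-22) = 21.0000
θ = 333.3° falls in segment 5 (263.3° to 360°, cycloidal, h = -21): β = 333.3 − 263.3 = 70°, B = 96.7°; Δs = -21·(0.7239 − sin(2π·0.7239)/(2π)) = -18.4990; s = 21.0000 − 18.4990 = 2.5010

2.5010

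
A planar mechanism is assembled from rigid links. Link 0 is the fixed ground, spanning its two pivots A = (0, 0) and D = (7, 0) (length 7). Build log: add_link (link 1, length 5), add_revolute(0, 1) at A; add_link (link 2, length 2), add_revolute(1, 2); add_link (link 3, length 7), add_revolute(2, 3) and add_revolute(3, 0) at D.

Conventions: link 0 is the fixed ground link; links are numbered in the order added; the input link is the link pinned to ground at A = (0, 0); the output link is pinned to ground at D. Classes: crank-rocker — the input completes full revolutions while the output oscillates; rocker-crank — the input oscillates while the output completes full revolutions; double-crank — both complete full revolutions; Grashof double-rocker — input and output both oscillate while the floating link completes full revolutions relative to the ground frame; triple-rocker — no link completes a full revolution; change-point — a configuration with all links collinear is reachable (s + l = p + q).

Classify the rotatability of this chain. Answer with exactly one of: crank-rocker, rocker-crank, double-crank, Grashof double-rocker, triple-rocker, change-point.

lengths: ground=7, input=5, coupler=2, output=7
sorted: s=2 (shortest), l=7 (longest), p+q=12
s + l = 9 vs p + q = 12
s + l < p + q (Grashof) with shortest = coupler link → Grashof double-rocker

Grashof double-rocker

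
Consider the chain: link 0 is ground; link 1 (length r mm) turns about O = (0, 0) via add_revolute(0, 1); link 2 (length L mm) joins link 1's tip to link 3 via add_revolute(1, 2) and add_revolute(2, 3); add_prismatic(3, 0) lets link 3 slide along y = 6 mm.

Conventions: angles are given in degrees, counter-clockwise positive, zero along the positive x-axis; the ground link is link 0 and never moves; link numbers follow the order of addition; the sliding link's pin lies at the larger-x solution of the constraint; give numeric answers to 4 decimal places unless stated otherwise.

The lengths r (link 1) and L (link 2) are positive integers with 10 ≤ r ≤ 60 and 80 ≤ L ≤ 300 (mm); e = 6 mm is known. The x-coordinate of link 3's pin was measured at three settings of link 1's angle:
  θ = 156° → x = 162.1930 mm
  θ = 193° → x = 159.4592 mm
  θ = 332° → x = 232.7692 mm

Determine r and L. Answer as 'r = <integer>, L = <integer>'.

constraint per measurement: (x − r cos θ)² + (r sin θ − e)² = L²
subtracting the θ₁ and θ₂ equations cancels the r² and L² terms:
r = (x₁² − x₂²) / (2[(x₁cos θ₁ + e sin θ₁) − (x₂cos θ₂ + e sin θ₂)]) = 39.9998 → r = 40
L² = (x₁ − r cos θ₁)² + (r sin θ₁ − e)² = 39600.9899 → L = 199.0000 → L = 199
check at θ₃=332°: x = 232.7692 (printed 232.7692) ✓

r = 40, L = 199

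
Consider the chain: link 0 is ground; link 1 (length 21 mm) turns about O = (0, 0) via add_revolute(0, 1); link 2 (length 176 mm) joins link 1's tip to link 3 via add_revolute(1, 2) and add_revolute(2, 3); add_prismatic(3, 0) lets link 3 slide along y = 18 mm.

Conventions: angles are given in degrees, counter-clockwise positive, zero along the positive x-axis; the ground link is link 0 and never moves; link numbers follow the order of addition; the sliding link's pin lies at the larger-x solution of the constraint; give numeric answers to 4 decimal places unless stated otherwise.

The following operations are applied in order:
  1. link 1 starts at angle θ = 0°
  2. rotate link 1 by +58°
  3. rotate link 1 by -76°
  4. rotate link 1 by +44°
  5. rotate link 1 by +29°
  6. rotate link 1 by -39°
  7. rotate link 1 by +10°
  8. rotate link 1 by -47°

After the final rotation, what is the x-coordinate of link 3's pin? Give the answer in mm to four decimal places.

geometry: r = 21 mm, L = 176 mm, e = 18 mm; θ starts at 0°
rotate link 1 by +58°: θ ← 0° +58° = 58°
rotate link 1 by -76°: θ ← 58° -76° = -18°
rotate link 1 by +44°: θ ← -18° +44° = 26°
rotate link 1 by +29°: θ ← 26° +29° = 55°
rotate link 1 by -39°: θ ← 55° -39° = 16°
rotate link 1 by +10°: θ ← 16° +10° = 26°
rotate link 1 by -47°: θ ← 26° -47° = -21°
crank pin P = (r cos θ, r sin θ) = (19.605189, -7.525727)
h = r sin θ − e = -7.525727 − 18 = -25.525727
x = r cos θ + √(L² − h²) = 19.605189 + 174.139132 = 193.744321

193.7443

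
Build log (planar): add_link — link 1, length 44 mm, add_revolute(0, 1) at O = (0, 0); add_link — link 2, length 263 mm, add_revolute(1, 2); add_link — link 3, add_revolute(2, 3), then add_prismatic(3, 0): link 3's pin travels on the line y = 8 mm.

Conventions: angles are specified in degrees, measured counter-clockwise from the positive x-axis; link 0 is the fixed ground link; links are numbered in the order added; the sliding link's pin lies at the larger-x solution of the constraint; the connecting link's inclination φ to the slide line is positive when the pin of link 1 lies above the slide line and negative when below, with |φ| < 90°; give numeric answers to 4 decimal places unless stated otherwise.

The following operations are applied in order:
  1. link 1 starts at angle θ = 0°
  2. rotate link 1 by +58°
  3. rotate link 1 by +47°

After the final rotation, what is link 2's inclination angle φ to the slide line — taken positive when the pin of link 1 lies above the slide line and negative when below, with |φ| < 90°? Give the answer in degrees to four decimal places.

geometry: r = 44 mm, L = 263 mm, e = 8 mm; θ starts at 0°
rotate link 1 by +58°: θ ← 0° +58° = 58°
rotate link 1 by +47°: θ ← 58° +47° = 105°
h = r sin θ − e = 42.500736 − 8 = 34.500736
sin φ = h / L = 34.500736 / 263 = 0.13118151
φ = arcsin(0.13118151) = 7.537872°

7.5379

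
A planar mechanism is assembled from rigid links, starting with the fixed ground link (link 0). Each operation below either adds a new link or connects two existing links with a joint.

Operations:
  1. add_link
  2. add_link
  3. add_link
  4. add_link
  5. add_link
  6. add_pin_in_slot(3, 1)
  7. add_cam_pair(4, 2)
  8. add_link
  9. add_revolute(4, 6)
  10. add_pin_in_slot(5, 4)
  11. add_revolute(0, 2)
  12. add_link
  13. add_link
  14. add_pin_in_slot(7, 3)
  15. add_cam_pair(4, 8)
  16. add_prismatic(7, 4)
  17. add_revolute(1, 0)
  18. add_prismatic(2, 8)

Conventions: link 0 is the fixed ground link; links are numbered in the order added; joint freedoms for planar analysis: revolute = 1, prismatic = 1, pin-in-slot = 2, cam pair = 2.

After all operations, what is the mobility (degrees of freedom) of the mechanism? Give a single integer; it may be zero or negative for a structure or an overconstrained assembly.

ground; <1,0,0>
#1 <2,0,0>
#2 <3,0,0>
#3 <4,0,0>
#4 <5,0,0>
#5 <6,0,0>
PS:3↔1 J2 <6,0,1>
C:4↔2 J2 <6,0,2>
#6 <7,0,2>
R:4↔6 J1 <7,1,2>
PS:5↔4 J2 <7,1,3>
R:0↔2 J1 <7,2,3>
#7 <8,2,3>
#8 <9,2,3>
PS:7↔3 J2 <9,2,4>
C:4↔8 J2 <9,2,5>
P:7↔4 J1 <9,3,5>
R:1↔0 J1 <9,4,5>
P:2↔8 J1 <9,5,5>
3×8 − 2×5 − 1×5 = 9

M = 9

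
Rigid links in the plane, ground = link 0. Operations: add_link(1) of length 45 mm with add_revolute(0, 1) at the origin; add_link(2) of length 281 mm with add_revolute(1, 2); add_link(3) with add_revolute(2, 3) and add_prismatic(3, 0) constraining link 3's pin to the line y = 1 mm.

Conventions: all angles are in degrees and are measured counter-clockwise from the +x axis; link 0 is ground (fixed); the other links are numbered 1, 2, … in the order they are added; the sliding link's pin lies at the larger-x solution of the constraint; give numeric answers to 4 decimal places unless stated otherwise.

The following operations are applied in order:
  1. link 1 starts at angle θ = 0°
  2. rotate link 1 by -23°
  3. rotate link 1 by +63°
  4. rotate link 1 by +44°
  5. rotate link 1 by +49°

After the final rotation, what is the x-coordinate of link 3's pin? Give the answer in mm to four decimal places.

geometry: r = 45 mm, L = 281 mm, e = 1 mm; θ starts at 0°
rotate link 1 by -23°: θ ← 0° -23° = -23°
rotate link 1 by +63°: θ ← -23° +63° = 40°
rotate link 1 by +44°: θ ← 40° +44° = 84°
rotate link 1 by +49°: θ ← 84° +49° = 133°
crank pin P = (r cos θ, r sin θ) = (-30.689926, 32.910917)
h = r sin θ − e = 32.910917 − 1 = 31.910917
x = r cos θ + √(L² − h²) = -30.689926 + 279.182187 = 248.492261

248.4923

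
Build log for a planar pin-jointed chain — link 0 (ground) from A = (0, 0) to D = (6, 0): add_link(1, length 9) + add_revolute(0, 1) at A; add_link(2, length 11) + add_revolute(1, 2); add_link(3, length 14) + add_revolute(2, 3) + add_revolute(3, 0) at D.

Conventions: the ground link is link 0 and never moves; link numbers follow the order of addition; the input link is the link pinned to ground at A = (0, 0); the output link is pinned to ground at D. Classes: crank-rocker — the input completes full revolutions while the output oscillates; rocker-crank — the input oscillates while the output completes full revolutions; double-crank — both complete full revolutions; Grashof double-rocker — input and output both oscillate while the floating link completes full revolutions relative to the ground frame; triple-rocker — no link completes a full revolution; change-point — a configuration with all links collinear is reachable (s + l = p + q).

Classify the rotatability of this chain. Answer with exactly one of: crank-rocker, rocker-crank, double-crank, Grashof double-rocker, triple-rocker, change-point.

lengths: ground=6, input=9, coupler=11, output=14
sorted: s=6 (shortest), l=14 (longest), p+q=20
s + l = 20 vs p + q = 20
s + l = p + q → change-point (collinear configuration reachable)

change-point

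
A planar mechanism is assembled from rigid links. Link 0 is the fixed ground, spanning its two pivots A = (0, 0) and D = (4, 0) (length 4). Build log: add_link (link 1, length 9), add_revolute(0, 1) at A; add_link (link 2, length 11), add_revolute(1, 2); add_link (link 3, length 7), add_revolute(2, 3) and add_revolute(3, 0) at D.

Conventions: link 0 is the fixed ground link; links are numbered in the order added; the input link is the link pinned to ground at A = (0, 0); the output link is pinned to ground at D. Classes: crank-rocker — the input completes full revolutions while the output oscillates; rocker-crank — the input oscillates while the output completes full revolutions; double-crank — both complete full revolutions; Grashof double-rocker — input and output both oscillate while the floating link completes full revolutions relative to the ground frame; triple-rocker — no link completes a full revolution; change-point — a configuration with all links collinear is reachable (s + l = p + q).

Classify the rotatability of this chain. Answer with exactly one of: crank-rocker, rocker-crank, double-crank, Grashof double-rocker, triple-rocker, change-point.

lengths: ground=4, input=9, coupler=11, output=7
sorted: s=4 (shortest), l=11 (longest), p+q=16
s + l = 15 vs p + q = 16
s + l < p + q (Grashof) with shortest = ground link → double-crank

double-crank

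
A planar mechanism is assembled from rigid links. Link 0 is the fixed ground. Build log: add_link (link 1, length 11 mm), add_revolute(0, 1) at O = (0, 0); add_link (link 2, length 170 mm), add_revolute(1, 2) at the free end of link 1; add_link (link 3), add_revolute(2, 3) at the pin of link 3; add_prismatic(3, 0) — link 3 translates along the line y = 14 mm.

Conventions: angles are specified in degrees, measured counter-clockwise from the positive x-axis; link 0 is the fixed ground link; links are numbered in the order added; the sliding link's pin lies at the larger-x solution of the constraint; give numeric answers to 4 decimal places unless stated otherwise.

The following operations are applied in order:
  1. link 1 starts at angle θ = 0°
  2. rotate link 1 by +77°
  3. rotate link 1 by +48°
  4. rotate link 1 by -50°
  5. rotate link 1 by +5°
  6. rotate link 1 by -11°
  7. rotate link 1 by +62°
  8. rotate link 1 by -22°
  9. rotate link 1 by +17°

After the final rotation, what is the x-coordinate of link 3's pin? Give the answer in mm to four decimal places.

geometry: r = 11 mm, L = 170 mm, e = 14 mm; θ starts at 0°
rotate link 1 by +77°: θ ← 0° +77° = 77°
rotate link 1 by +48°: θ ← 77° +48° = 125°
rotate link 1 by -50°: θ ← 125° -50° = 75°
rotate link 1 by +5°: θ ← 75° +5° = 80°
rotate link 1 by -11°: θ ← 80° -11° = 69°
rotate link 1 by +62°: θ ← 69° +62° = 131°
rotate link 1 by -22°: θ ← 131° -22° = 109°
rotate link 1 by +17°: θ ← 109° +17° = 126°
crank pin P = (r cos θ, r sin θ) = (-6.465638, 8.899187)
h = r sin θ − e = 8.899187 − 14 = -5.100813
x = r cos θ + √(L² − h²) = -6.465638 + 169.923458 = 163.457821

163.4578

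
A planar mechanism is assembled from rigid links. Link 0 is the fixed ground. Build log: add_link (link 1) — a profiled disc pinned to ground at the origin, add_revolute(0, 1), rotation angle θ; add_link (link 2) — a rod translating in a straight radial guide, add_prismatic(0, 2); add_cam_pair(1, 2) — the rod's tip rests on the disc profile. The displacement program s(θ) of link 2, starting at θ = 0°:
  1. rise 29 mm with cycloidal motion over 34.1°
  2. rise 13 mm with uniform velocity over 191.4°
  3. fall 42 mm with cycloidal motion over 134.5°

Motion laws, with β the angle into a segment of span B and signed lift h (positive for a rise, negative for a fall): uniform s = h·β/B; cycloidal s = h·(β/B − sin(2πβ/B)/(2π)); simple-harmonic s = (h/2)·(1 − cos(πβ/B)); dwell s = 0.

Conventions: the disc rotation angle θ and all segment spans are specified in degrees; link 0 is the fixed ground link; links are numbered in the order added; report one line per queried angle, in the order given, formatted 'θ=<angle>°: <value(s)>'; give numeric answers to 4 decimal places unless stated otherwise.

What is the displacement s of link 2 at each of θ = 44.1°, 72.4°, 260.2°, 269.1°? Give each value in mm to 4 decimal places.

seg 1 [0°–34.1°] cycloidal, h=29: full span → s += 29 → s = 29.0000
seg 2 [34.1°–225.5°] uniform, h=13: θ=44.1° here. β=10, B=191.4. 13·10/191.4 = 0.6792 → s = 29.6792
seg 2 [34.1°–225.5°] uniform, h=13: θ=72.4° here. β=38.3, B=191.4. 13·38.3/191.4 = 2.6014 → s = 31.6014
seg 2 [34.1°–225.5°] uniform, h=13: full span → s += 13 → s = 42.0000
seg 3 [225.5°–360°] cycloidal, h=-42: θ=260.2° here. β=34.7, B=134.5. -42·(0.2580 − sin(2π·0.2580)/(2π)) = -4.1596 → s = 37.8404
seg 3 [225.5°–360°] cycloidal, h=-42: θ=269.1° here. β=43.6, B=134.5. -42·(0.3242 − sin(2π·0.3242)/(2π)) = -7.6431 → s = 34.3569

θ=44.1°: 29.6792
θ=72.4°: 31.6014
θ=260.2°: 37.8404
θ=269.1°: 34.3569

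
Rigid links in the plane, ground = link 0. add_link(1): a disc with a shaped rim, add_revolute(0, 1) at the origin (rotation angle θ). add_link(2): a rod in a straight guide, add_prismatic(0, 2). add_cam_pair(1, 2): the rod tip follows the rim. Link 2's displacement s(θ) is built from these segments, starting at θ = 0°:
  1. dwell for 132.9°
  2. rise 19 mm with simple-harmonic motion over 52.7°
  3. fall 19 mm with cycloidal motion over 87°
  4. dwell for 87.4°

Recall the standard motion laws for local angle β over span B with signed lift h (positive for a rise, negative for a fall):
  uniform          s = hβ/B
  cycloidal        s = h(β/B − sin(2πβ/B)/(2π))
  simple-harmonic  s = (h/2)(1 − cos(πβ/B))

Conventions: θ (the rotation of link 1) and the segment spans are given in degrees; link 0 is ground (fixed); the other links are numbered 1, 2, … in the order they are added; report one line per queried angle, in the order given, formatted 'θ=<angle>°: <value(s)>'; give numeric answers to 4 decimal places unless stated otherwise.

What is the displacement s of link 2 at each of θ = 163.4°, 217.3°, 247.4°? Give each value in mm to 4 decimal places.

segment 1 (0° to 132.9°, dwell): s unchanged at 0.0000
θ = 163.4° falls in segment 2 (132.9° to 185.6°, simple-harmonic, h = 19): β = 163.4 − 132.9 = 30.5°, B = 52.7°; Δs = 19/2·(1 − cos(π·0.5787)) = 11.8263; s = 0.0000 + 11.8263 = 11.8263
segment 2 (132.9° to 185.6°, simple-harmonic, h = 19) is passed completely: s = 0.0000 + (19) = 19.0000
θ = 217.3° falls in segment 3 (185.6° to 272.6°, cycloidal, h = -19): β = 217.3 − 185.6 = 31.7°, B = 87°; Δs = -19·(0.3644 − sin(2π·0.3644)/(2π)) = -4.6468; s = 19.0000 − 4.6468 = 14.3532
θ = 247.4° falls in segment 3 (185.6° to 272.6°, cycloidal, h = -19): β = 247.4 − 185.6 = 61.8°, B = 87°; Δs = -19·(0.7103 − sin(2π·0.7103)/(2π)) = -16.4271; s = 19.0000 − 16.4271 = 2.5729

θ=163.4°: 11.8263
θ=217.3°: 14.3532
θ=247.4°: 2.5729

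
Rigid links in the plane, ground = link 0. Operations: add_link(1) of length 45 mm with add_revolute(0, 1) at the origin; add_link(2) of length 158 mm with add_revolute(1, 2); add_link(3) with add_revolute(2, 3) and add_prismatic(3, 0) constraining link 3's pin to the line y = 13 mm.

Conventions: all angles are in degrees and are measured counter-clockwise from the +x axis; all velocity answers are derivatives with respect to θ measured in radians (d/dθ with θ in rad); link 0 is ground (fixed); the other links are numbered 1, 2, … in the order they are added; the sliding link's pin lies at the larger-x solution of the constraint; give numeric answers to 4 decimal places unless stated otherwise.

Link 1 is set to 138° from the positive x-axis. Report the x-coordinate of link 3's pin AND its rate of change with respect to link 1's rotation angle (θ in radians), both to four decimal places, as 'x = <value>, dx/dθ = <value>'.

geometry: r = 45 mm, L = 158 mm, e = 13 mm
crank pin P = (r cos θ, r sin θ) = (-33.441517, 30.110877)
h = r sin θ − e = 30.110877 − 13 = 17.110877
x = r cos θ + √(L² − h²) = -33.441517 + 157.070742 = 123.629224
dx/dθ = −r sin θ − h·r cos θ/√(L² − h²) (θ in radians; h = 17.110877) = -26.467846

x = 123.6292, dx/dθ = -26.4678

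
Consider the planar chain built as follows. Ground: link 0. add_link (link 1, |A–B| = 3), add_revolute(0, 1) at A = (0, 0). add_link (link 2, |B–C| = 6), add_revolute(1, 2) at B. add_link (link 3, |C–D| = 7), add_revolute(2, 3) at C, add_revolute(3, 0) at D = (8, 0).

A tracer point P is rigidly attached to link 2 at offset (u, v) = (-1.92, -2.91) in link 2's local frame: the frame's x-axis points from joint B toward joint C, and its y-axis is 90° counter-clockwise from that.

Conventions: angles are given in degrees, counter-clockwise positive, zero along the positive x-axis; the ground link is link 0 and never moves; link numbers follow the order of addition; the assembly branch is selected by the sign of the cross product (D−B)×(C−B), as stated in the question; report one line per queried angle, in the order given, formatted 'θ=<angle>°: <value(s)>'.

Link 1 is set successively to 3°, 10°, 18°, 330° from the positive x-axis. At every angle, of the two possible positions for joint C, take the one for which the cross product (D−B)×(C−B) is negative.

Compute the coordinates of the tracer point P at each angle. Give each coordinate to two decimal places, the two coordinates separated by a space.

A=(0,0), D=(8.00,0)
θ=3°: B = A + 3.00·(cos3°, sin3°) = (2.9959, 0.1570)
θ=3°: |BD| = 5.0066
θ=3°: circle(B,6.00) ∩ circle(D,7.00): a=1.2050, h=5.8778
θ=3°:   candidates: C₊=(4.3846,5.9941) cross=29.427; C₋=(4.0160,-5.7556) cross=-29.427
θ=3°:   branch - wants cross < 0 → take C=(4.0160,-5.7556) (cross=-29.427)
θ=3°: ex = (C−B)/|BC| = (0.1700,-0.9854); ey = (0.9854,0.1700)
θ=3°: P = B + -1.92·ex + -2.91·ey = (-0.1982,1.5543)
θ=10°: B = A + 3.00·(cos10°, sin10°) = (2.9544, 0.5209)
θ=10°: |BD| = 5.0724
θ=10°: circle(B,6.00) ∩ circle(D,7.00): a=1.2548, h=5.8673
θ=10°:   candidates: C₊=(4.8051,6.2284) cross=29.761; C₋=(3.6000,-5.4442) cross=-29.761
θ=10°:   branch - wants cross < 0 → take C=(3.6000,-5.4442) (cross=-29.761)
θ=10°: ex = (C−B)/|BC| = (0.1076,-0.9942); ey = (0.9942,0.1076)
θ=10°: P = B + -1.92·ex + -2.91·ey = (-0.1453,2.1167)
θ=18°: B = A + 3.00·(cos18°, sin18°) = (2.8532, 0.9271)
θ=18°: |BD| = 5.2297
θ=18°: circle(B,6.00) ∩ circle(D,7.00): a=1.3719, h=5.8410
θ=18°:   candidates: C₊=(5.2388,6.4324) cross=30.547; C₋=(3.1679,-5.0647) cross=-30.547
θ=18°:   branch - wants cross < 0 → take C=(3.1679,-5.0647) (cross=-30.547)
θ=18°: ex = (C−B)/|BC| = (0.0525,-0.9986); ey = (0.9986,0.0525)
θ=18°: P = B + -1.92·ex + -2.91·ey = (-0.1535,2.6918)
θ=330°: B = A + 3.00·(cos330°, sin330°) = (2.5981, -1.5000)
θ=330°: |BD| = 5.6063
θ=330°: circle(B,6.00) ∩ circle(D,7.00): a=1.6438, h=5.7704
θ=330°:   candidates: C₊=(2.6380,4.4999) cross=32.351; C₋=(5.7258,-6.6203) cross=-32.351
θ=330°:   branch - wants cross < 0 → take C=(5.7258,-6.6203) (cross=-32.351)
θ=330°: ex = (C−B)/|BC| = (0.5213,-0.8534); ey = (0.8534,0.5213)
θ=330°: P = B + -1.92·ex + -2.91·ey = (-0.8861,-1.3785)

θ=3°: -0.20 1.55
θ=10°: -0.15 2.12
θ=18°: -0.15 2.69
θ=330°: -0.89 -1.38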